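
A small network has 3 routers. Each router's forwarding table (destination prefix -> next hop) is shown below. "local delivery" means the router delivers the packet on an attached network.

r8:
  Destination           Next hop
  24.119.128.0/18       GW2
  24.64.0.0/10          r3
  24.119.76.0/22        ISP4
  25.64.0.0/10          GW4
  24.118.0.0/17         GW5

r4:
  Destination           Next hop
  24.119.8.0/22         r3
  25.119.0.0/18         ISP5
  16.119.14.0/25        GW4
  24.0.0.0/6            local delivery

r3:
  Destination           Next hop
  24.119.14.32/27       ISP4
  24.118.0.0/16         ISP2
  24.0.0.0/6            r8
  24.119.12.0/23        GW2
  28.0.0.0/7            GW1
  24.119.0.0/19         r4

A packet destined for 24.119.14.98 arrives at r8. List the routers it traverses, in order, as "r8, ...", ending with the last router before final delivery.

r8, r3, r4

At r8: longest match for 24.119.14.98 is 24.64.0.0/10 -> r3
At r3: longest match for 24.119.14.98 is 24.119.0.0/19 -> r4
At r4: longest match for 24.119.14.98 is 24.0.0.0/6 -> local delivery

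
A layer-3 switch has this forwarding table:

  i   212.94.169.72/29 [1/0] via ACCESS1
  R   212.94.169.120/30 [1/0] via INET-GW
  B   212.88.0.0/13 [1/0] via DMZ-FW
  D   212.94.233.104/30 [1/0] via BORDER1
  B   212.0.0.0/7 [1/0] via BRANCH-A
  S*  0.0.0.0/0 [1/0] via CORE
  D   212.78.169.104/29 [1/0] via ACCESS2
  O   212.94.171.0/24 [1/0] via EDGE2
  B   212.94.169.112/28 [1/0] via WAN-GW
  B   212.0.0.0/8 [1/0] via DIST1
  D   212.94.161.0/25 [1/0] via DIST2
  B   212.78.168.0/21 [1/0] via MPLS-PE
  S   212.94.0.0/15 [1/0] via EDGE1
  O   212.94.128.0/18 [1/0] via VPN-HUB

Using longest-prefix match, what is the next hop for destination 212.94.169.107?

Routes whose prefix contains 212.94.169.107:
  0.0.0.0/0 (default, matches everything) -> CORE
  212.0.0.0/7 (212.0.0.0 - 213.255.255.255) -> BRANCH-A
  212.0.0.0/8 (212.0.0.0 - 212.255.255.255) -> DIST1
  212.88.0.0/13 (212.88.0.0 - 212.95.255.255) -> DMZ-FW
  212.94.0.0/15 (212.94.0.0 - 212.95.255.255) -> EDGE1
  212.94.128.0/18 (212.94.128.0 - 212.94.191.255) -> VPN-HUB
More-specific entries that do NOT match:
  212.94.169.120/30 (212.94.169.120 - 212.94.169.123) does not contain 212.94.169.107
  212.94.233.104/30 (212.94.233.104 - 212.94.233.107) does not contain 212.94.169.107
  212.94.169.72/29 (212.94.169.72 - 212.94.169.79) does not contain 212.94.169.107
  212.78.169.104/29 (212.78.169.104 - 212.78.169.111) does not contain 212.94.169.107
  212.94.169.112/28 (212.94.169.112 - 212.94.169.127) does not contain 212.94.169.107
  212.94.161.0/25 (212.94.161.0 - 212.94.161.127) does not contain 212.94.169.107
  212.94.171.0/24 (212.94.171.0 - 212.94.171.255) does not contain 212.94.169.107
  212.78.168.0/21 (212.78.168.0 - 212.78.175.255) does not contain 212.94.169.107
Longest matching prefix is /18 -> next hop VPN-HUB.

VPN-HUB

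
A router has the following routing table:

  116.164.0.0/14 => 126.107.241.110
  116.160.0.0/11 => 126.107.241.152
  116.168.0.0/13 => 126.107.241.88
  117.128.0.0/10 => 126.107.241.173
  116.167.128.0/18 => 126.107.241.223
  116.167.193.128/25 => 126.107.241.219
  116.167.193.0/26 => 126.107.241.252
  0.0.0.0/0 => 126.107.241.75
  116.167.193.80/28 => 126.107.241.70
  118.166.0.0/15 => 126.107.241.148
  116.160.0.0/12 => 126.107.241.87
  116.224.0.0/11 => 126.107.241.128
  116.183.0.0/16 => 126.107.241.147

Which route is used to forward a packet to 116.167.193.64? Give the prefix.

Entries matching 116.167.193.64:
  0.0.0.0/0 (default, matches everything)
  116.160.0.0/11 (116.160.0.0 - 116.191.255.255)
  116.160.0.0/12 (116.160.0.0 - 116.175.255.255)
  116.164.0.0/14 (116.164.0.0 - 116.167.255.255)
Most specific is 116.164.0.0/14.

116.164.0.0/14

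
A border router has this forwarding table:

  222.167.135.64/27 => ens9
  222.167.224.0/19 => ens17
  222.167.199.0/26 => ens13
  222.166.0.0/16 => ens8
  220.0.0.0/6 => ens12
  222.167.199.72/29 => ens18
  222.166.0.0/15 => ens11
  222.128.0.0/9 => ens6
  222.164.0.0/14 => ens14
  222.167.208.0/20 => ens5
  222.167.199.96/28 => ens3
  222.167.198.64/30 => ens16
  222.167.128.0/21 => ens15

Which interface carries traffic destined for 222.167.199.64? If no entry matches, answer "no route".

ens11

Routes whose prefix contains 222.167.199.64:
  220.0.0.0/6 (220.0.0.0 - 223.255.255.255) -> ens12
  222.128.0.0/9 (222.128.0.0 - 222.255.255.255) -> ens6
  222.164.0.0/14 (222.164.0.0 - 222.167.255.255) -> ens14
  222.166.0.0/15 (222.166.0.0 - 222.167.255.255) -> ens11
More-specific entries that do NOT match:
  222.167.198.64/30 (222.167.198.64 - 222.167.198.67) does not contain 222.167.199.64
  222.167.199.72/29 (222.167.199.72 - 222.167.199.79) does not contain 222.167.199.64
  222.167.199.96/28 (222.167.199.96 - 222.167.199.111) does not contain 222.167.199.64
  222.167.135.64/27 (222.167.135.64 - 222.167.135.95) does not contain 222.167.199.64
  222.167.199.0/26 (222.167.199.0 - 222.167.199.63) does not contain 222.167.199.64
  222.167.128.0/21 (222.167.128.0 - 222.167.135.255) does not contain 222.167.199.64
  222.167.208.0/20 (222.167.208.0 - 222.167.223.255) does not contain 222.167.199.64
  222.167.224.0/19 (222.167.224.0 - 222.167.255.255) does not contain 222.167.199.64
  222.166.0.0/16 (222.166.0.0 - 222.166.255.255) does not contain 222.167.199.64
Longest matching prefix is /15 -> interface ens11.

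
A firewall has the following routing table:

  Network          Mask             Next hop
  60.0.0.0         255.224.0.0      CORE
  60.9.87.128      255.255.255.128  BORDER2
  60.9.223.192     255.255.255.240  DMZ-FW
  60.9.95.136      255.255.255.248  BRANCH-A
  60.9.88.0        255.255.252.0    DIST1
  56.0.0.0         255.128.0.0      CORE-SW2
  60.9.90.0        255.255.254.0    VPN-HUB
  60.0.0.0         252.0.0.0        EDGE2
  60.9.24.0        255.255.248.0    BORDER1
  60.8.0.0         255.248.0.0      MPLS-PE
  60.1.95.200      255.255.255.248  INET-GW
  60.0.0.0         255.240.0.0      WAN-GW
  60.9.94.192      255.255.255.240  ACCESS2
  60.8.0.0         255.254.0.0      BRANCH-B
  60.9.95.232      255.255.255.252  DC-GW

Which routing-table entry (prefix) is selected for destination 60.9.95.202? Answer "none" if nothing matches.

60.8.0.0/15

Entries matching 60.9.95.202:
  60.0.0.0/6 (60.0.0.0 - 63.255.255.255)
  60.0.0.0/11 (60.0.0.0 - 60.31.255.255)
  60.0.0.0/12 (60.0.0.0 - 60.15.255.255)
  60.8.0.0/13 (60.8.0.0 - 60.15.255.255)
  60.8.0.0/15 (60.8.0.0 - 60.9.255.255)
Most specific is 60.8.0.0/15.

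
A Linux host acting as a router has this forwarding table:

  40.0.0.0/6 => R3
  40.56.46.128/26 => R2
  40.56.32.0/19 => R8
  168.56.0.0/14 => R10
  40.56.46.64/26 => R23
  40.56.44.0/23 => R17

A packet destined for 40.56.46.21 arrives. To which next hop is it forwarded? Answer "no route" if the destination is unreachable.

R8

Routes whose prefix contains 40.56.46.21:
  40.0.0.0/6 (40.0.0.0 - 43.255.255.255) -> R3
  40.56.32.0/19 (40.56.32.0 - 40.56.63.255) -> R8
More-specific entries that do NOT match:
  40.56.46.128/26 (40.56.46.128 - 40.56.46.191) does not contain 40.56.46.21
  40.56.46.64/26 (40.56.46.64 - 40.56.46.127) does not contain 40.56.46.21
  40.56.44.0/23 (40.56.44.0 - 40.56.45.255) does not contain 40.56.46.21
Longest matching prefix is /19 -> next hop R8.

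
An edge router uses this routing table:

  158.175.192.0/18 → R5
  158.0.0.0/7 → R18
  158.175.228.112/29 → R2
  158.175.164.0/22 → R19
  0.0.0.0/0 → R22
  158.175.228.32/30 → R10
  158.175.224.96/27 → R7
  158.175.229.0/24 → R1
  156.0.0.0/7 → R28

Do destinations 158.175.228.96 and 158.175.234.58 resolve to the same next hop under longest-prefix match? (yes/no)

yes

158.175.228.96: longest match 158.175.192.0/18 -> R5
158.175.234.58: longest match 158.175.192.0/18 -> R5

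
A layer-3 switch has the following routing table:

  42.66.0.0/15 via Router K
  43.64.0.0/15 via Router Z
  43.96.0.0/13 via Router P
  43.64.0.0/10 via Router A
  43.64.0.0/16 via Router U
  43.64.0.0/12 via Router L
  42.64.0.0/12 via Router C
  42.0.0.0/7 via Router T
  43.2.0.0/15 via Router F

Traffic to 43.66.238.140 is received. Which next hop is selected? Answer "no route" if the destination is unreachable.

Router L

Routes whose prefix contains 43.66.238.140:
  42.0.0.0/7 (42.0.0.0 - 43.255.255.255) -> Router T
  43.64.0.0/10 (43.64.0.0 - 43.127.255.255) -> Router A
  43.64.0.0/12 (43.64.0.0 - 43.79.255.255) -> Router L
More-specific entries that do NOT match:
  43.64.0.0/16 (43.64.0.0 - 43.64.255.255) does not contain 43.66.238.140
  42.66.0.0/15 (42.66.0.0 - 42.67.255.255) does not contain 43.66.238.140
  43.64.0.0/15 (43.64.0.0 - 43.65.255.255) does not contain 43.66.238.140
  43.2.0.0/15 (43.2.0.0 - 43.3.255.255) does not contain 43.66.238.140
  43.96.0.0/13 (43.96.0.0 - 43.103.255.255) does not contain 43.66.238.140
Longest matching prefix is /12 -> next hop Router L.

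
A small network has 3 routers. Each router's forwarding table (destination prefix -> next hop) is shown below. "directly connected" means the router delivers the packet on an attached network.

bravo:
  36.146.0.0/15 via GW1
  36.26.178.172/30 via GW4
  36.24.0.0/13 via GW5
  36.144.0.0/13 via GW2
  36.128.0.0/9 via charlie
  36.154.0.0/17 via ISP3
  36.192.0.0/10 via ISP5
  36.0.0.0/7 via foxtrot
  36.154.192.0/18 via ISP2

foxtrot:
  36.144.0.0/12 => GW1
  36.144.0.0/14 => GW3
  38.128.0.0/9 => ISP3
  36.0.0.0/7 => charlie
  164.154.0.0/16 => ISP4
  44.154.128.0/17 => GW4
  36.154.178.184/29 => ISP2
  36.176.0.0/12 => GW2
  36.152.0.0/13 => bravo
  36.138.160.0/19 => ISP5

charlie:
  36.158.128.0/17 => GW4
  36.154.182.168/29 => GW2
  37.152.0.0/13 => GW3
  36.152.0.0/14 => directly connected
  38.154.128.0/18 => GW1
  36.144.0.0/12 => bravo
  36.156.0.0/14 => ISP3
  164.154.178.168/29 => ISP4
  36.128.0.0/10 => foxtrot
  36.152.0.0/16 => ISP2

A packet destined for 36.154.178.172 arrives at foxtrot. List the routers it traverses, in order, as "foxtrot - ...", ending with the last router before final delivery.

foxtrot - bravo - charlie

At foxtrot: longest match for 36.154.178.172 is 36.152.0.0/13 -> bravo
At bravo: longest match for 36.154.178.172 is 36.128.0.0/9 -> charlie
At charlie: longest match for 36.154.178.172 is 36.152.0.0/14 -> directly connected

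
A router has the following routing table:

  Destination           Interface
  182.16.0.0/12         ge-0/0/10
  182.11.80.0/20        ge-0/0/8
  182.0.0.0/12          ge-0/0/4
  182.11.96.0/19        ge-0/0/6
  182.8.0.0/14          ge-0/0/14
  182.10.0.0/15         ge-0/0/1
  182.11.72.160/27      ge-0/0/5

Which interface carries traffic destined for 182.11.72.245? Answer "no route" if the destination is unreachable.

ge-0/0/1

Routes whose prefix contains 182.11.72.245:
  182.0.0.0/12 (182.0.0.0 - 182.15.255.255) -> ge-0/0/4
  182.8.0.0/14 (182.8.0.0 - 182.11.255.255) -> ge-0/0/14
  182.10.0.0/15 (182.10.0.0 - 182.11.255.255) -> ge-0/0/1
More-specific entries that do NOT match:
  182.11.72.160/27 (182.11.72.160 - 182.11.72.191) does not contain 182.11.72.245
  182.11.80.0/20 (182.11.80.0 - 182.11.95.255) does not contain 182.11.72.245
  182.11.96.0/19 (182.11.96.0 - 182.11.127.255) does not contain 182.11.72.245
Longest matching prefix is /15 -> interface ge-0/0/1.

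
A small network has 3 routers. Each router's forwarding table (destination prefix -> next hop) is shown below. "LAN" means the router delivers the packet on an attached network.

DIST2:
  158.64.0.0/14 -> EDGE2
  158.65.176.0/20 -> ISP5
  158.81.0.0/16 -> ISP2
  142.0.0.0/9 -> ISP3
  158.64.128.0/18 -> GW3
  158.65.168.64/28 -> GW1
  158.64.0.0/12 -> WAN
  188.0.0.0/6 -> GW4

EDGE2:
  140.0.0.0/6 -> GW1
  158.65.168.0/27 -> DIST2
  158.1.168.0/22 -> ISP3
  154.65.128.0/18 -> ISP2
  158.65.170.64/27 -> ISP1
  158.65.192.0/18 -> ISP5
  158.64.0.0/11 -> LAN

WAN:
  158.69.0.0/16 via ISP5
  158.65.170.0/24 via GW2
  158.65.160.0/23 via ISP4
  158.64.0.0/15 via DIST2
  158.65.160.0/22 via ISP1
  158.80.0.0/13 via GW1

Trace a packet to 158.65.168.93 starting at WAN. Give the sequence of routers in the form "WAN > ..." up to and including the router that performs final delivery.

At WAN: longest match for 158.65.168.93 is 158.64.0.0/15 -> DIST2
At DIST2: longest match for 158.65.168.93 is 158.64.0.0/14 -> EDGE2
At EDGE2: longest match for 158.65.168.93 is 158.64.0.0/11 -> LAN

WAN > DIST2 > EDGE2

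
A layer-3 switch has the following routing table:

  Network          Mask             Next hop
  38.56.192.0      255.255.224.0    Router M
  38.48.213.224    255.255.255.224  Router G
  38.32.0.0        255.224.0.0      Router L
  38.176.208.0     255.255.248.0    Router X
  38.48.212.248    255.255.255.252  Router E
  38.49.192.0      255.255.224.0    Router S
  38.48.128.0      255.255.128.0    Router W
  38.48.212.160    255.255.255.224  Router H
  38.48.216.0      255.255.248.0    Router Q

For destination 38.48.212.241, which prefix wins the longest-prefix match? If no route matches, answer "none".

Entries matching 38.48.212.241:
  38.32.0.0/11 (38.32.0.0 - 38.63.255.255)
  38.48.128.0/17 (38.48.128.0 - 38.48.255.255)
Most specific is 38.48.128.0/17.

38.48.128.0/17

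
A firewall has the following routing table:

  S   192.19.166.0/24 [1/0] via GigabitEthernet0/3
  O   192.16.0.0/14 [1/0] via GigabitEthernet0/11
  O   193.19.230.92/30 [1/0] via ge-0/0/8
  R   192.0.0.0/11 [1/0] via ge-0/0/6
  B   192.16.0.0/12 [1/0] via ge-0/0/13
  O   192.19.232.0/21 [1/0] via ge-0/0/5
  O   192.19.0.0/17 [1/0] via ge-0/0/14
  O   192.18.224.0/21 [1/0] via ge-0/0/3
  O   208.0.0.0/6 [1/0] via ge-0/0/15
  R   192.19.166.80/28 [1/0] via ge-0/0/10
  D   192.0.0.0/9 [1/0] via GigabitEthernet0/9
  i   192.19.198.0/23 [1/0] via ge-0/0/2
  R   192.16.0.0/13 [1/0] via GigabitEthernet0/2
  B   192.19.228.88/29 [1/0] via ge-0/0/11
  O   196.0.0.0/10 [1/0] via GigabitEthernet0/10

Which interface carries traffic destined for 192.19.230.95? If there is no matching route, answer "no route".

Routes whose prefix contains 192.19.230.95:
  192.0.0.0/9 (192.0.0.0 - 192.127.255.255) -> GigabitEthernet0/9
  192.0.0.0/11 (192.0.0.0 - 192.31.255.255) -> ge-0/0/6
  192.16.0.0/12 (192.16.0.0 - 192.31.255.255) -> ge-0/0/13
  192.16.0.0/13 (192.16.0.0 - 192.23.255.255) -> GigabitEthernet0/2
  192.16.0.0/14 (192.16.0.0 - 192.19.255.255) -> GigabitEthernet0/11
More-specific entries that do NOT match:
  193.19.230.92/30 (193.19.230.92 - 193.19.230.95) does not contain 192.19.230.95
  192.19.228.88/29 (192.19.228.88 - 192.19.228.95) does not contain 192.19.230.95
  192.19.166.80/28 (192.19.166.80 - 192.19.166.95) does not contain 192.19.230.95
  192.19.166.0/24 (192.19.166.0 - 192.19.166.255) does not contain 192.19.230.95
  192.19.198.0/23 (192.19.198.0 - 192.19.199.255) does not contain 192.19.230.95
  192.19.232.0/21 (192.19.232.0 - 192.19.239.255) does not contain 192.19.230.95
  192.18.224.0/21 (192.18.224.0 - 192.18.231.255) does not contain 192.19.230.95
  192.19.0.0/17 (192.19.0.0 - 192.19.127.255) does not contain 192.19.230.95
Longest matching prefix is /14 -> interface GigabitEthernet0/11.

GigabitEthernet0/11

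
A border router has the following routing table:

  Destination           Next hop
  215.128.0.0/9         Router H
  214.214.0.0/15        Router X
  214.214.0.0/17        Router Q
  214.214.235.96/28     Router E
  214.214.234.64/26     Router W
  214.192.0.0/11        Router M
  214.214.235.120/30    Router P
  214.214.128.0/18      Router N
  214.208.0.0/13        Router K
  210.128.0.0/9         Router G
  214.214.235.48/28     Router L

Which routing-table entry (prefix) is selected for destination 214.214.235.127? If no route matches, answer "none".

214.214.0.0/15

Entries matching 214.214.235.127:
  214.192.0.0/11 (214.192.0.0 - 214.223.255.255)
  214.208.0.0/13 (214.208.0.0 - 214.215.255.255)
  214.214.0.0/15 (214.214.0.0 - 214.215.255.255)
Most specific is 214.214.0.0/15.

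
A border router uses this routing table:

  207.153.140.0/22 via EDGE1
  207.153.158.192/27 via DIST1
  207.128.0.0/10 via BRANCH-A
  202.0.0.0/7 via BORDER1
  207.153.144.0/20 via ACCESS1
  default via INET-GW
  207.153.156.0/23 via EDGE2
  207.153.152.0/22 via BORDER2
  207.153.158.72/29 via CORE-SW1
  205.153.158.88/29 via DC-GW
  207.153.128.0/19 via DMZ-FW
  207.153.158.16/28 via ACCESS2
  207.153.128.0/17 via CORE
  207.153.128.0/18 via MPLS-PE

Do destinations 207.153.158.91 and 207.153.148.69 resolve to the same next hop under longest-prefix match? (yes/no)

207.153.158.91: longest match 207.153.144.0/20 -> ACCESS1
207.153.148.69: longest match 207.153.144.0/20 -> ACCESS1

yes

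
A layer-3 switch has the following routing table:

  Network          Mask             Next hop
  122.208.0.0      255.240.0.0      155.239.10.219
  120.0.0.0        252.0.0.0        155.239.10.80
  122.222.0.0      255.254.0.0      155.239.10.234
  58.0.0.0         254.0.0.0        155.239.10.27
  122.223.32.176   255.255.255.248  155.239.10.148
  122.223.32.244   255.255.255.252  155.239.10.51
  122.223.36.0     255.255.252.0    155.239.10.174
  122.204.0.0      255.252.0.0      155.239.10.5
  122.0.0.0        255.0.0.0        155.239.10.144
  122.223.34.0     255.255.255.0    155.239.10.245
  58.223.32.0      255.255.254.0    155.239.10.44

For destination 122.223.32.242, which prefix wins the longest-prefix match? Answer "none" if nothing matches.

122.222.0.0/15

Entries matching 122.223.32.242:
  120.0.0.0/6 (120.0.0.0 - 123.255.255.255)
  122.0.0.0/8 (122.0.0.0 - 122.255.255.255)
  122.208.0.0/12 (122.208.0.0 - 122.223.255.255)
  122.222.0.0/15 (122.222.0.0 - 122.223.255.255)
Most specific is 122.222.0.0/15.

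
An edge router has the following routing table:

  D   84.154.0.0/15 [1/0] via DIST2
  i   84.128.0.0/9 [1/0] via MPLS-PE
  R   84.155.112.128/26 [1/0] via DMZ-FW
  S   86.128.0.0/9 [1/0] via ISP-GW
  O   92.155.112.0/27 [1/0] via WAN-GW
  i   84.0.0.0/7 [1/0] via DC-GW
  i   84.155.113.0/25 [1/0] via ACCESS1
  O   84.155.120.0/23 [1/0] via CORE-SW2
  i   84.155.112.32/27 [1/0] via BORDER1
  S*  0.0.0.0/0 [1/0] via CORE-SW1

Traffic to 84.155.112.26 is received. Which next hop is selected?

DIST2

Routes whose prefix contains 84.155.112.26:
  0.0.0.0/0 (default, matches everything) -> CORE-SW1
  84.0.0.0/7 (84.0.0.0 - 85.255.255.255) -> DC-GW
  84.128.0.0/9 (84.128.0.0 - 84.255.255.255) -> MPLS-PE
  84.154.0.0/15 (84.154.0.0 - 84.155.255.255) -> DIST2
More-specific entries that do NOT match:
  92.155.112.0/27 (92.155.112.0 - 92.155.112.31) does not contain 84.155.112.26
  84.155.112.32/27 (84.155.112.32 - 84.155.112.63) does not contain 84.155.112.26
  84.155.112.128/26 (84.155.112.128 - 84.155.112.191) does not contain 84.155.112.26
  84.155.113.0/25 (84.155.113.0 - 84.155.113.127) does not contain 84.155.112.26
  84.155.120.0/23 (84.155.120.0 - 84.155.121.255) does not contain 84.155.112.26
Longest matching prefix is /15 -> next hop DIST2.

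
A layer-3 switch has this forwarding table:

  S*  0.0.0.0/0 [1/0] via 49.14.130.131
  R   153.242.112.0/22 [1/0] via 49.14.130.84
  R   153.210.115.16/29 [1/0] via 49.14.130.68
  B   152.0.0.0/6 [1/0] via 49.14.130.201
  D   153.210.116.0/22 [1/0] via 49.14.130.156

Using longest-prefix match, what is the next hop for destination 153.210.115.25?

49.14.130.201

Routes whose prefix contains 153.210.115.25:
  0.0.0.0/0 (default, matches everything) -> 49.14.130.131
  152.0.0.0/6 (152.0.0.0 - 155.255.255.255) -> 49.14.130.201
More-specific entries that do NOT match:
  153.210.115.16/29 (153.210.115.16 - 153.210.115.23) does not contain 153.210.115.25
  153.242.112.0/22 (153.242.112.0 - 153.242.115.255) does not contain 153.210.115.25
  153.210.116.0/22 (153.210.116.0 - 153.210.119.255) does not contain 153.210.115.25
Longest matching prefix is /6 -> next hop 49.14.130.201.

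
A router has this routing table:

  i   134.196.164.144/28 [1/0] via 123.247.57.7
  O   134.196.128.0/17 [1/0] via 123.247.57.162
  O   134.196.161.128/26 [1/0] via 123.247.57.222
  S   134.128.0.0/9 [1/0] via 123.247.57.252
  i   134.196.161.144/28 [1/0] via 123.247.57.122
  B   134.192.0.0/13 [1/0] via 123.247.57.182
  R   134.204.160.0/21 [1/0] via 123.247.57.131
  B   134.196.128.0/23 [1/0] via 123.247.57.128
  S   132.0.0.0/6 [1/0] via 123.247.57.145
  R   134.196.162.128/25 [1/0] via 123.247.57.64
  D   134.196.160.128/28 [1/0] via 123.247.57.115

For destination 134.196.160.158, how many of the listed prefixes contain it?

4

Prefixes containing 134.196.160.158:
  132.0.0.0/6 (132.0.0.0 - 135.255.255.255)
  134.128.0.0/9 (134.128.0.0 - 134.255.255.255)
  134.192.0.0/13 (134.192.0.0 - 134.199.255.255)
  134.196.128.0/17 (134.196.128.0 - 134.196.255.255)
Total matching entries: 4.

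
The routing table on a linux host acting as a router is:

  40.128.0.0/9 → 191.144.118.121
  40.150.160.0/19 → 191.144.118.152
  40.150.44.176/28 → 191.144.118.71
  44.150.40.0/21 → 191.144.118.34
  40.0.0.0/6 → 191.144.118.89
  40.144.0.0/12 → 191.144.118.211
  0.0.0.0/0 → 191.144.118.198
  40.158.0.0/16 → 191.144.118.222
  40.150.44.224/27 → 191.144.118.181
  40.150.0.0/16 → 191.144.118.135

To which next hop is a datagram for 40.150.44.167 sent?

Routes whose prefix contains 40.150.44.167:
  0.0.0.0/0 (default, matches everything) -> 191.144.118.198
  40.0.0.0/6 (40.0.0.0 - 43.255.255.255) -> 191.144.118.89
  40.128.0.0/9 (40.128.0.0 - 40.255.255.255) -> 191.144.118.121
  40.144.0.0/12 (40.144.0.0 - 40.159.255.255) -> 191.144.118.211
  40.150.0.0/16 (40.150.0.0 - 40.150.255.255) -> 191.144.118.135
More-specific entries that do NOT match:
  40.150.44.176/28 (40.150.44.176 - 40.150.44.191) does not contain 40.150.44.167
  40.150.44.224/27 (40.150.44.224 - 40.150.44.255) does not contain 40.150.44.167
  44.150.40.0/21 (44.150.40.0 - 44.150.47.255) does not contain 40.150.44.167
  40.150.160.0/19 (40.150.160.0 - 40.150.191.255) does not contain 40.150.44.167
Longest matching prefix is /16 -> next hop 191.144.118.135.

191.144.118.135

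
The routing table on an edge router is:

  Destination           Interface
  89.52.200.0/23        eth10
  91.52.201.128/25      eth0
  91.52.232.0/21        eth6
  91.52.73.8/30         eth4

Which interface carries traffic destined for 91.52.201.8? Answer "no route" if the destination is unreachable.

no route

No entry's prefix contains 91.52.201.8; there is no default route.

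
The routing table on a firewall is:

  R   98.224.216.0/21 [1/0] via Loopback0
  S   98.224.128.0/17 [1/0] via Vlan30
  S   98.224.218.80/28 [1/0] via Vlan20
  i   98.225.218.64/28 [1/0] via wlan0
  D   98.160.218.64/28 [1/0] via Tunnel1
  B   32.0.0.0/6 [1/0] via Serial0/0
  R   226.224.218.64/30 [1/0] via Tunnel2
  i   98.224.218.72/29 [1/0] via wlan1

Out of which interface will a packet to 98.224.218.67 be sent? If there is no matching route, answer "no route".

Loopback0

Routes whose prefix contains 98.224.218.67:
  98.224.128.0/17 (98.224.128.0 - 98.224.255.255) -> Vlan30
  98.224.216.0/21 (98.224.216.0 - 98.224.223.255) -> Loopback0
More-specific entries that do NOT match:
  226.224.218.64/30 (226.224.218.64 - 226.224.218.67) does not contain 98.224.218.67
  98.224.218.72/29 (98.224.218.72 - 98.224.218.79) does not contain 98.224.218.67
  98.224.218.80/28 (98.224.218.80 - 98.224.218.95) does not contain 98.224.218.67
  98.225.218.64/28 (98.225.218.64 - 98.225.218.79) does not contain 98.224.218.67
  98.160.218.64/28 (98.160.218.64 - 98.160.218.79) does not contain 98.224.218.67
Longest matching prefix is /21 -> interface Loopback0.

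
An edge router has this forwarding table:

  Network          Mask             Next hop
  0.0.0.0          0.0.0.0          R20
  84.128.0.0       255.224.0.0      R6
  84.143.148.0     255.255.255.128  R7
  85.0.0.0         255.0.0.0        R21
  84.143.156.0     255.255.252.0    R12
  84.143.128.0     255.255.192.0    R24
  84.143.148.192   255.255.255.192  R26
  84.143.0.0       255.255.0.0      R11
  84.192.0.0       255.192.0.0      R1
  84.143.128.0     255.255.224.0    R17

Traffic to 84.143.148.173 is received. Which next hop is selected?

Routes whose prefix contains 84.143.148.173:
  0.0.0.0/0 (default, matches everything) -> R20
  84.128.0.0/11 (84.128.0.0 - 84.159.255.255) -> R6
  84.143.0.0/16 (84.143.0.0 - 84.143.255.255) -> R11
  84.143.128.0/18 (84.143.128.0 - 84.143.191.255) -> R24
  84.143.128.0/19 (84.143.128.0 - 84.143.159.255) -> R17
More-specific entries that do NOT match:
  84.143.148.192/26 (84.143.148.192 - 84.143.148.255) does not contain 84.143.148.173
  84.143.148.0/25 (84.143.148.0 - 84.143.148.127) does not contain 84.143.148.173
  84.143.156.0/22 (84.143.156.0 - 84.143.159.255) does not contain 84.143.148.173
Longest matching prefix is /19 -> next hop R17.

R17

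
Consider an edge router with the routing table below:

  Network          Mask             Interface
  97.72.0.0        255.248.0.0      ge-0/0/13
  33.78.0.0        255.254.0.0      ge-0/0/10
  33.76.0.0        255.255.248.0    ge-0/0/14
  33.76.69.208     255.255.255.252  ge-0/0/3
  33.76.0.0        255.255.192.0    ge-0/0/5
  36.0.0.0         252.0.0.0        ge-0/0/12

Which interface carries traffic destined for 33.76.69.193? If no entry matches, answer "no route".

No entry's prefix contains 33.76.69.193; there is no default route.

no route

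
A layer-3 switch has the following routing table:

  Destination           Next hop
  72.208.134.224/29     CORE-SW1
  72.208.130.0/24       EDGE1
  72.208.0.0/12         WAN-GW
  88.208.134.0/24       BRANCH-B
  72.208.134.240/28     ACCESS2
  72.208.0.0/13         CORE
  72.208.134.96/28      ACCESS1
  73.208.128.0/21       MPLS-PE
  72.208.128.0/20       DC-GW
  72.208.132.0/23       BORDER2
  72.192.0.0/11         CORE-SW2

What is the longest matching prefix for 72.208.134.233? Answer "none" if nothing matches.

72.208.128.0/20

Entries matching 72.208.134.233:
  72.192.0.0/11 (72.192.0.0 - 72.223.255.255)
  72.208.0.0/12 (72.208.0.0 - 72.223.255.255)
  72.208.0.0/13 (72.208.0.0 - 72.215.255.255)
  72.208.128.0/20 (72.208.128.0 - 72.208.143.255)
Most specific is 72.208.128.0/20.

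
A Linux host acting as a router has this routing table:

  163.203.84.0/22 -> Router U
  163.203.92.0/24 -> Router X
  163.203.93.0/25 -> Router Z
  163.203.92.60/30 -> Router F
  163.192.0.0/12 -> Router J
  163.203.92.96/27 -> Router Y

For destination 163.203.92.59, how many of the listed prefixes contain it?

Prefixes containing 163.203.92.59:
  163.192.0.0/12 (163.192.0.0 - 163.207.255.255)
  163.203.92.0/24 (163.203.92.0 - 163.203.92.255)
Total matching entries: 2.

2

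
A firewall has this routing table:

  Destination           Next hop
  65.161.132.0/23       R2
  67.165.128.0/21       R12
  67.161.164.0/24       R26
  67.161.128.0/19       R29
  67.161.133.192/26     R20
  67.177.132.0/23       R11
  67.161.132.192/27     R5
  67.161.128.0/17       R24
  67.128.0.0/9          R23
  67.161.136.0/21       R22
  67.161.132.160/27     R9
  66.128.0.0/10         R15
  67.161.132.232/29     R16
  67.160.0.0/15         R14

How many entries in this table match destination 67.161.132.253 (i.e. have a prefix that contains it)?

Prefixes containing 67.161.132.253:
  67.128.0.0/9 (67.128.0.0 - 67.255.255.255)
  67.160.0.0/15 (67.160.0.0 - 67.161.255.255)
  67.161.128.0/17 (67.161.128.0 - 67.161.255.255)
  67.161.128.0/19 (67.161.128.0 - 67.161.159.255)
Total matching entries: 4.

4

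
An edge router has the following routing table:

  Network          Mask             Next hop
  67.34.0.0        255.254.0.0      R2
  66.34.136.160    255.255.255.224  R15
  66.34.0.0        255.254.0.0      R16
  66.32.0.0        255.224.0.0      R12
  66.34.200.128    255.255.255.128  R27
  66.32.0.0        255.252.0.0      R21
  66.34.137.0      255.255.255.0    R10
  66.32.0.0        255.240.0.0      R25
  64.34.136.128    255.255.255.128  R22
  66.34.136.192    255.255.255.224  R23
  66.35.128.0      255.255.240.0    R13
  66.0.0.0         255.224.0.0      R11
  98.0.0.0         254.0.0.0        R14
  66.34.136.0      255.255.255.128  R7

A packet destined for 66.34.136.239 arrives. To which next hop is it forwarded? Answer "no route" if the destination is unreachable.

Routes whose prefix contains 66.34.136.239:
  66.32.0.0/11 (66.32.0.0 - 66.63.255.255) -> R12
  66.32.0.0/12 (66.32.0.0 - 66.47.255.255) -> R25
  66.32.0.0/14 (66.32.0.0 - 66.35.255.255) -> R21
  66.34.0.0/15 (66.34.0.0 - 66.35.255.255) -> R16
More-specific entries that do NOT match:
  66.34.136.160/27 (66.34.136.160 - 66.34.136.191) does not contain 66.34.136.239
  66.34.136.192/27 (66.34.136.192 - 66.34.136.223) does not contain 66.34.136.239
  66.34.200.128/25 (66.34.200.128 - 66.34.200.255) does not contain 66.34.136.239
  64.34.136.128/25 (64.34.136.128 - 64.34.136.255) does not contain 66.34.136.239
  66.34.136.0/25 (66.34.136.0 - 66.34.136.127) does not contain 66.34.136.239
  66.34.137.0/24 (66.34.137.0 - 66.34.137.255) does not contain 66.34.136.239
  66.35.128.0/20 (66.35.128.0 - 66.35.143.255) does not contain 66.34.136.239
Longest matching prefix is /15 -> next hop R16.

R16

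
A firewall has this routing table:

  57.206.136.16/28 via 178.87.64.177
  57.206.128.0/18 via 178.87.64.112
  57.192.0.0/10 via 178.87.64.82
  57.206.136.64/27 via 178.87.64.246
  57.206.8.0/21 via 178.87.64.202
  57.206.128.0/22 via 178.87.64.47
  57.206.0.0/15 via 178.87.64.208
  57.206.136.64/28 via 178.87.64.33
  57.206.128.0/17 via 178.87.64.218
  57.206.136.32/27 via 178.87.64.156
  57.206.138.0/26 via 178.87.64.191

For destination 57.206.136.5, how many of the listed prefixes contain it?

Prefixes containing 57.206.136.5:
  57.192.0.0/10 (57.192.0.0 - 57.255.255.255)
  57.206.0.0/15 (57.206.0.0 - 57.207.255.255)
  57.206.128.0/17 (57.206.128.0 - 57.206.255.255)
  57.206.128.0/18 (57.206.128.0 - 57.206.191.255)
Total matching entries: 4.

4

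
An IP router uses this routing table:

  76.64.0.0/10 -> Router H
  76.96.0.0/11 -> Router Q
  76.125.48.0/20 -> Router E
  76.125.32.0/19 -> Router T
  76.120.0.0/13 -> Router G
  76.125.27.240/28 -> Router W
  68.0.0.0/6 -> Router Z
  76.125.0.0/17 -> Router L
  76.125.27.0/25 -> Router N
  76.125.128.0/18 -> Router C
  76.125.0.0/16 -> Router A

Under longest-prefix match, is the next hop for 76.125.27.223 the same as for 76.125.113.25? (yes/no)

yes

76.125.27.223: longest match 76.125.0.0/17 -> Router L
76.125.113.25: longest match 76.125.0.0/17 -> Router L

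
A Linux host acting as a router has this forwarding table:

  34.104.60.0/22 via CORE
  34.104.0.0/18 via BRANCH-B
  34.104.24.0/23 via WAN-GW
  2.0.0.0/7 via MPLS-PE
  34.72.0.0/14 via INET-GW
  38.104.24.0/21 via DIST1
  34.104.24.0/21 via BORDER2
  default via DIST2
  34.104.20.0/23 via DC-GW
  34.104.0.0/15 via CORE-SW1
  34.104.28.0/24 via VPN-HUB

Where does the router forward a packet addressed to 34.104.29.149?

Routes whose prefix contains 34.104.29.149:
  0.0.0.0/0 (default, matches everything) -> DIST2
  34.104.0.0/15 (34.104.0.0 - 34.105.255.255) -> CORE-SW1
  34.104.0.0/18 (34.104.0.0 - 34.104.63.255) -> BRANCH-B
  34.104.24.0/21 (34.104.24.0 - 34.104.31.255) -> BORDER2
More-specific entries that do NOT match:
  34.104.28.0/24 (34.104.28.0 - 34.104.28.255) does not contain 34.104.29.149
  34.104.24.0/23 (34.104.24.0 - 34.104.25.255) does not contain 34.104.29.149
  34.104.20.0/23 (34.104.20.0 - 34.104.21.255) does not contain 34.104.29.149
  34.104.60.0/22 (34.104.60.0 - 34.104.63.255) does not contain 34.104.29.149
Longest matching prefix is /21 -> next hop BORDER2.

BORDER2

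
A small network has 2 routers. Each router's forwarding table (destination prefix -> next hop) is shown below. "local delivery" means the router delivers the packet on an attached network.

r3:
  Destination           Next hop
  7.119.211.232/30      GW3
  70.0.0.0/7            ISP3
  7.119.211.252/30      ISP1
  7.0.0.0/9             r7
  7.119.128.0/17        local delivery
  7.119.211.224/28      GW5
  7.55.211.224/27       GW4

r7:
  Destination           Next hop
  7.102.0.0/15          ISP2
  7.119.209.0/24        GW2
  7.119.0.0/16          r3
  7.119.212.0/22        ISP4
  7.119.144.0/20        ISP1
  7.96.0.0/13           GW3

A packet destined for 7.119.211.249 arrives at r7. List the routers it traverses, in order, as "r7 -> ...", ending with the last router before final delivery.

r7 -> r3

At r7: longest match for 7.119.211.249 is 7.119.0.0/16 -> r3
At r3: longest match for 7.119.211.249 is 7.119.128.0/17 -> local delivery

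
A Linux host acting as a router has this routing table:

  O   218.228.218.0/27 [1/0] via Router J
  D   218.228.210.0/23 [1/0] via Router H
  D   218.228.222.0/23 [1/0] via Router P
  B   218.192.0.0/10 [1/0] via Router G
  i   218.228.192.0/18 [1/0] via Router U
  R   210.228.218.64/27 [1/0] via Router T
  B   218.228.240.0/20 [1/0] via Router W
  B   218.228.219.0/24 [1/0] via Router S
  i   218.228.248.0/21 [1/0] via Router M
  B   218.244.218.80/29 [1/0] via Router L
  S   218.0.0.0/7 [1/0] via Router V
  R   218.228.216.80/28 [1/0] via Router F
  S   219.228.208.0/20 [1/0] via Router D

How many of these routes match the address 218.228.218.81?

Prefixes containing 218.228.218.81:
  218.0.0.0/7 (218.0.0.0 - 219.255.255.255)
  218.192.0.0/10 (218.192.0.0 - 218.255.255.255)
  218.228.192.0/18 (218.228.192.0 - 218.228.255.255)
Total matching entries: 3.

3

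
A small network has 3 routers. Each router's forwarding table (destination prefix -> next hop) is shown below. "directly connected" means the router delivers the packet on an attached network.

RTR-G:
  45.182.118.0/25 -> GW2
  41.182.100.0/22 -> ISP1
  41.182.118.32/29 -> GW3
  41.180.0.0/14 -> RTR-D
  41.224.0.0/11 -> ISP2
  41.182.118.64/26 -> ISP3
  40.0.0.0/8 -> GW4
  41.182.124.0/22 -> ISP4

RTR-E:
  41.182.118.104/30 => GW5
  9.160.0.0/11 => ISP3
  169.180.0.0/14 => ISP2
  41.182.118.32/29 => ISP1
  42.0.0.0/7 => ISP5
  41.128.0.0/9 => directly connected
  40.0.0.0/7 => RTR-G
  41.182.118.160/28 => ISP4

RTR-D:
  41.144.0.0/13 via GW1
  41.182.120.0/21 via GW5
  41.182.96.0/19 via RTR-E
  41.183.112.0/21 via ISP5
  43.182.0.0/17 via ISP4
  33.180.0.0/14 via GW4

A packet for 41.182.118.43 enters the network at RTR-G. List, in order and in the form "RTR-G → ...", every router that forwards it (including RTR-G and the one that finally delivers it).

At RTR-G: longest match for 41.182.118.43 is 41.180.0.0/14 -> RTR-D
At RTR-D: longest match for 41.182.118.43 is 41.182.96.0/19 -> RTR-E
At RTR-E: longest match for 41.182.118.43 is 41.128.0.0/9 -> directly connected

RTR-G → RTR-D → RTR-E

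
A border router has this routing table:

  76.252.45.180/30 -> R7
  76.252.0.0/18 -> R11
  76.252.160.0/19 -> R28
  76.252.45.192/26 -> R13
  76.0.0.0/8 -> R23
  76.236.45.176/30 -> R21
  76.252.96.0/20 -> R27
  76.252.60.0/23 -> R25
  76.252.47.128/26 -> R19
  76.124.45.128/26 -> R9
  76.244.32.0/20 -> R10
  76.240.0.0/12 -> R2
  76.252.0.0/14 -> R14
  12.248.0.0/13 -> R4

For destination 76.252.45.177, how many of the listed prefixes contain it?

Prefixes containing 76.252.45.177:
  76.0.0.0/8 (76.0.0.0 - 76.255.255.255)
  76.240.0.0/12 (76.240.0.0 - 76.255.255.255)
  76.252.0.0/14 (76.252.0.0 - 76.255.255.255)
  76.252.0.0/18 (76.252.0.0 - 76.252.63.255)
Total matching entries: 4.

4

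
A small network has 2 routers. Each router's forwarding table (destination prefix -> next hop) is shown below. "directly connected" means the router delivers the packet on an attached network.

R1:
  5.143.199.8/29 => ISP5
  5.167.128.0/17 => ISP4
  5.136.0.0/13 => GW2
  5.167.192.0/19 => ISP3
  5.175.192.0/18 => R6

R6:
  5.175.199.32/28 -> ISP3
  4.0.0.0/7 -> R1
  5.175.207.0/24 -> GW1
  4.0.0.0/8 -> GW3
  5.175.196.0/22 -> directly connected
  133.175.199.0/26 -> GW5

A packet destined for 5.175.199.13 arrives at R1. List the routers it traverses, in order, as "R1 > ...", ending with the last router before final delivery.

At R1: longest match for 5.175.199.13 is 5.175.192.0/18 -> R6
At R6: longest match for 5.175.199.13 is 5.175.196.0/22 -> directly connected

R1 > R6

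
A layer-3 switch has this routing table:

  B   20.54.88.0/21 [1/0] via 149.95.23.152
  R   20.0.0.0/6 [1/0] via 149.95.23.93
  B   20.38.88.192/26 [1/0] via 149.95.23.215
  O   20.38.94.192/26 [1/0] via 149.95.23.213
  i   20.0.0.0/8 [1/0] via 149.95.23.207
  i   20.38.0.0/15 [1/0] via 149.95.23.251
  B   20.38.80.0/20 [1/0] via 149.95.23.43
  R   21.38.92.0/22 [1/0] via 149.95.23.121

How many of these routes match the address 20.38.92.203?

Prefixes containing 20.38.92.203:
  20.0.0.0/6 (20.0.0.0 - 23.255.255.255)
  20.0.0.0/8 (20.0.0.0 - 20.255.255.255)
  20.38.0.0/15 (20.38.0.0 - 20.39.255.255)
  20.38.80.0/20 (20.38.80.0 - 20.38.95.255)
Total matching entries: 4.

4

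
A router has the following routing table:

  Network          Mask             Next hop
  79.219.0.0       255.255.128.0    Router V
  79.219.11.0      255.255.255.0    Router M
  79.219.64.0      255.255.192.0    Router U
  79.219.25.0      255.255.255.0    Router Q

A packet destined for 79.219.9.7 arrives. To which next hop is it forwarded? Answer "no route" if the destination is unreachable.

Routes whose prefix contains 79.219.9.7:
  79.219.0.0/17 (79.219.0.0 - 79.219.127.255) -> Router V
More-specific entries that do NOT match:
  79.219.11.0/24 (79.219.11.0 - 79.219.11.255) does not contain 79.219.9.7
  79.219.25.0/24 (79.219.25.0 - 79.219.25.255) does not contain 79.219.9.7
  79.219.64.0/18 (79.219.64.0 - 79.219.127.255) does not contain 79.219.9.7
Longest matching prefix is /17 -> next hop Router V.

Router V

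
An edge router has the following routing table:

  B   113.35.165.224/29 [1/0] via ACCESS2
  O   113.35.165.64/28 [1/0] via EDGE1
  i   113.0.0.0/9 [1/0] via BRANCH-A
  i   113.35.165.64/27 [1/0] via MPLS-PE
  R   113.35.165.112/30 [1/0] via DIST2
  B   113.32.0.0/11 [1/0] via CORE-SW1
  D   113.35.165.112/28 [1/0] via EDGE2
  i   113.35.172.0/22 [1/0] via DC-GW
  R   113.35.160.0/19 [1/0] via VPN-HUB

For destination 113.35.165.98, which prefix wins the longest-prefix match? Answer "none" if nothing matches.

113.35.160.0/19

Entries matching 113.35.165.98:
  113.0.0.0/9 (113.0.0.0 - 113.127.255.255)
  113.32.0.0/11 (113.32.0.0 - 113.63.255.255)
  113.35.160.0/19 (113.35.160.0 - 113.35.191.255)
Most specific is 113.35.160.0/19.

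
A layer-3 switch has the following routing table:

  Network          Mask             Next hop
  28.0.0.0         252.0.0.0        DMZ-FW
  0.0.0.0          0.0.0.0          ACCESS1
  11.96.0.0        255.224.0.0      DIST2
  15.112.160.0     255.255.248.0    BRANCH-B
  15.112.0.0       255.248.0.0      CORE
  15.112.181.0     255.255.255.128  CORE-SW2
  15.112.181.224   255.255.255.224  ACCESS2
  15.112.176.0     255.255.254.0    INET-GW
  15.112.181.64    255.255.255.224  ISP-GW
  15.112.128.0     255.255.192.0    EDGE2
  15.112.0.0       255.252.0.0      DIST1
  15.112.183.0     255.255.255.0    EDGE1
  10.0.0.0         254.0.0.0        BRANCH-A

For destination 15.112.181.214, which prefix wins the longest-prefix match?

Entries matching 15.112.181.214:
  0.0.0.0/0 (default, matches everything)
  15.112.0.0/13 (15.112.0.0 - 15.119.255.255)
  15.112.0.0/14 (15.112.0.0 - 15.115.255.255)
  15.112.128.0/18 (15.112.128.0 - 15.112.191.255)
Most specific is 15.112.128.0/18.

15.112.128.0/18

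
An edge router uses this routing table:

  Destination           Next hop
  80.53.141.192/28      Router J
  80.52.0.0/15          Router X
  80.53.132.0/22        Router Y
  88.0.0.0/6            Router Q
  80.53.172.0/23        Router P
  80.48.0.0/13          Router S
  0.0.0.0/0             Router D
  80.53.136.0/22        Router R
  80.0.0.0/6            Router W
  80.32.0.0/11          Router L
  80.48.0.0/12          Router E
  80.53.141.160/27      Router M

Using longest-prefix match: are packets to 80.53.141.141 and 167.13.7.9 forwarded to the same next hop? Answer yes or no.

no

80.53.141.141: longest match 80.52.0.0/15 -> Router X
167.13.7.9: longest match 0.0.0.0/0 -> Router D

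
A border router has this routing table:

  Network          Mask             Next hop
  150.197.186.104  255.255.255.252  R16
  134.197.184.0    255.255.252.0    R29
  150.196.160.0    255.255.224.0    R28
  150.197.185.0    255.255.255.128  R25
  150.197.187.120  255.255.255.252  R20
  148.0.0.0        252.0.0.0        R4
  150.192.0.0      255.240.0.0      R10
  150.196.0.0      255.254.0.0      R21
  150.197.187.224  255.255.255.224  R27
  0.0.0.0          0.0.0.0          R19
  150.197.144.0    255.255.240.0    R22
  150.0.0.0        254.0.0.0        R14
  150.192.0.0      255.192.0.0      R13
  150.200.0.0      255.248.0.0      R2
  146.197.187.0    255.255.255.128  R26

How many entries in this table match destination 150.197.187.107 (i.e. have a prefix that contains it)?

6

Prefixes containing 150.197.187.107:
  0.0.0.0/0 (default, matches everything)
  148.0.0.0/6 (148.0.0.0 - 151.255.255.255)
  150.0.0.0/7 (150.0.0.0 - 151.255.255.255)
  150.192.0.0/10 (150.192.0.0 - 150.255.255.255)
  150.192.0.0/12 (150.192.0.0 - 150.207.255.255)
  150.196.0.0/15 (150.196.0.0 - 150.197.255.255)
Total matching entries: 6.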